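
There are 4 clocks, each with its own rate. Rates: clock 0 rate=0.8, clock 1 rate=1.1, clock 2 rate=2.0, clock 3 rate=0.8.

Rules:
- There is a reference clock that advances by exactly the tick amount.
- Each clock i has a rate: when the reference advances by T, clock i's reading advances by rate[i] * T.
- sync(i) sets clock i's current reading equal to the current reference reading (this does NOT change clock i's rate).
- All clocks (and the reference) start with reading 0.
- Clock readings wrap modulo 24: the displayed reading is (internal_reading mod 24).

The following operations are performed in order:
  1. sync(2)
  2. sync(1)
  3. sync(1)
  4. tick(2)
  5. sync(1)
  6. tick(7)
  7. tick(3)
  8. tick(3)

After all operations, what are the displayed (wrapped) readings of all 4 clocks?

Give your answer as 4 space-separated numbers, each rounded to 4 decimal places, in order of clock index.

After op 1 sync(2): ref=0.0000 raw=[0.0000 0.0000 0.0000 0.0000]
After op 2 sync(1): ref=0.0000 raw=[0.0000 0.0000 0.0000 0.0000]
After op 3 sync(1): ref=0.0000 raw=[0.0000 0.0000 0.0000 0.0000]
After op 4 tick(2): ref=2.0000 raw=[1.6000 2.2000 4.0000 1.6000]
After op 5 sync(1): ref=2.0000 raw=[1.6000 2.0000 4.0000 1.6000]
After op 6 tick(7): ref=9.0000 raw=[7.2000 9.7000 18.0000 7.2000]
After op 7 tick(3): ref=12.0000 raw=[9.6000 13.0000 24.0000 9.6000]
After op 8 tick(3): ref=15.0000 raw=[12.0000 16.3000 30.0000 12.0000]
Wrap final raw readings (mod 24): 12.0000 mod 24 = 12.0000; 16.3000 mod 24 = 16.3000; 30.0000 mod 24 = 6.0000; 12.0000 mod 24 = 12.0000

Answer: 12.0000 16.3000 6.0000 12.0000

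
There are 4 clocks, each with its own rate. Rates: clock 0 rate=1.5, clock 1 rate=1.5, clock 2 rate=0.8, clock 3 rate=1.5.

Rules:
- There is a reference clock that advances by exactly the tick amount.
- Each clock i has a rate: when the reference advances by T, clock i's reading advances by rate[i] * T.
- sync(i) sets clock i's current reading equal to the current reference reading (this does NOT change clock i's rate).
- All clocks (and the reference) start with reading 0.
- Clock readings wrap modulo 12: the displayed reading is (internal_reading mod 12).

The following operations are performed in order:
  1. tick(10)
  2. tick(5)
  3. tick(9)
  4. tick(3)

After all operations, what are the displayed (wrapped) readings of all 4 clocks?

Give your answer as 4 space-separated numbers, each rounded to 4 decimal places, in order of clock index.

Answer: 4.5000 4.5000 9.6000 4.5000

Derivation:
After op 1 tick(10): ref=10.0000 raw=[15.0000 15.0000 8.0000 15.0000]
After op 2 tick(5): ref=15.0000 raw=[22.5000 22.5000 12.0000 22.5000]
After op 3 tick(9): ref=24.0000 raw=[36.0000 36.0000 19.2000 36.0000]
After op 4 tick(3): ref=27.0000 raw=[40.5000 40.5000 21.6000 40.5000]
Wrap final raw readings (mod 12): 40.5000 mod 12 = 4.5000; 40.5000 mod 12 = 4.5000; 21.6000 mod 12 = 9.6000; 40.5000 mod 12 = 4.5000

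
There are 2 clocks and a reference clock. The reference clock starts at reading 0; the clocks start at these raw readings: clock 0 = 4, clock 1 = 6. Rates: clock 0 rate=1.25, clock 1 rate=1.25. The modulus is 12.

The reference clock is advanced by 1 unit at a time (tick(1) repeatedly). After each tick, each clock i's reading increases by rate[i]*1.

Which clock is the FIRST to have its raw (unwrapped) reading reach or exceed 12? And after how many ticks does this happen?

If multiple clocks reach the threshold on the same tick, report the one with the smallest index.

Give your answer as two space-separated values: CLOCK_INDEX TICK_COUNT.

Answer: 1 5

Derivation:
clock 0: start=4, rate=1.25, needs 12-4 = 8; ticks = ceil(8/1.25) = ceil(6.4000) = 7; reading at tick 7 = 4 + 1.25*7 = 12.7500
clock 1: start=6, rate=1.25, needs 12-6 = 6; ticks = ceil(6/1.25) = ceil(4.8000) = 5; reading at tick 5 = 6 + 1.25*5 = 12.2500
Minimum tick count = 5; winners = [1]; smallest index = 1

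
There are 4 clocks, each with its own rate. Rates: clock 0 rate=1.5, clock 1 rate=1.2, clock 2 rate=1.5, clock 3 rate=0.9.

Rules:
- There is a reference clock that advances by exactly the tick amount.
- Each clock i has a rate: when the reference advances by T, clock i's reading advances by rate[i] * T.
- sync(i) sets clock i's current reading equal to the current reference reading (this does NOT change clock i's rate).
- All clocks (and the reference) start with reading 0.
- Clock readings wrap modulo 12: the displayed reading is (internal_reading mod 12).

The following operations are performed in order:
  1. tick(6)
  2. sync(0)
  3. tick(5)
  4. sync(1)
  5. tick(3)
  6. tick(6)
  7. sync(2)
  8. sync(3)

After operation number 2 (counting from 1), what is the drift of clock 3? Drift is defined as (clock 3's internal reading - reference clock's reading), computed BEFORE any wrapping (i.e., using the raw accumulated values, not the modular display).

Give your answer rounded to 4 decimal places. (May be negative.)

After op 1 tick(6): ref=6.0000 raw=[9.0000 7.2000 9.0000 5.4000]
After op 2 sync(0): ref=6.0000 raw=[6.0000 7.2000 9.0000 5.4000]
Drift of clock 3 after op 2: 5.4000 - 6.0000 = -0.6000

Answer: -0.6000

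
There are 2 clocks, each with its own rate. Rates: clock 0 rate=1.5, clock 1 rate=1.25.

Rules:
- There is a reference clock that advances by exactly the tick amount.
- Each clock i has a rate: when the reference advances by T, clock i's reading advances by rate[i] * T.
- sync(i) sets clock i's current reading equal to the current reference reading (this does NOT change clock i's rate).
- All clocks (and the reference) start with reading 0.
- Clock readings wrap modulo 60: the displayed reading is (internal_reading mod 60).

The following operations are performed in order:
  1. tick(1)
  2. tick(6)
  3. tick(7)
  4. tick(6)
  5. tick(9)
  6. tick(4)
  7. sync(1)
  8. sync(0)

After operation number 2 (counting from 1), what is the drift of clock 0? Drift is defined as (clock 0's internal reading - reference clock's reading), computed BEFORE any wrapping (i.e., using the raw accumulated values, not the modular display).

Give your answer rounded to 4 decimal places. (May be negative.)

Answer: 3.5000

Derivation:
After op 1 tick(1): ref=1.0000 raw=[1.5000 1.2500]
After op 2 tick(6): ref=7.0000 raw=[10.5000 8.7500]
Drift of clock 0 after op 2: 10.5000 - 7.0000 = 3.5000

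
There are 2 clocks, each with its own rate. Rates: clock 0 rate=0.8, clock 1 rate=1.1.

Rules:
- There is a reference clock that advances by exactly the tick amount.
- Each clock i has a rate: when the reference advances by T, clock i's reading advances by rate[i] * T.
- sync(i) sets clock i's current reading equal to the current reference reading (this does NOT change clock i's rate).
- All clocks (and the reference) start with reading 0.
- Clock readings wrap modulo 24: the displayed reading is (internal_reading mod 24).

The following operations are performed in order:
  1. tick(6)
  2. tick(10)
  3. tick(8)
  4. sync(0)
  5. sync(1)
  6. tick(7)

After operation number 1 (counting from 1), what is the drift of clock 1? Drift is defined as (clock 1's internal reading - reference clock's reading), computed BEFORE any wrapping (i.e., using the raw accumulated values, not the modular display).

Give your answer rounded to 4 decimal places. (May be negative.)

After op 1 tick(6): ref=6.0000 raw=[4.8000 6.6000]
Drift of clock 1 after op 1: 6.6000 - 6.0000 = 0.6000

Answer: 0.6000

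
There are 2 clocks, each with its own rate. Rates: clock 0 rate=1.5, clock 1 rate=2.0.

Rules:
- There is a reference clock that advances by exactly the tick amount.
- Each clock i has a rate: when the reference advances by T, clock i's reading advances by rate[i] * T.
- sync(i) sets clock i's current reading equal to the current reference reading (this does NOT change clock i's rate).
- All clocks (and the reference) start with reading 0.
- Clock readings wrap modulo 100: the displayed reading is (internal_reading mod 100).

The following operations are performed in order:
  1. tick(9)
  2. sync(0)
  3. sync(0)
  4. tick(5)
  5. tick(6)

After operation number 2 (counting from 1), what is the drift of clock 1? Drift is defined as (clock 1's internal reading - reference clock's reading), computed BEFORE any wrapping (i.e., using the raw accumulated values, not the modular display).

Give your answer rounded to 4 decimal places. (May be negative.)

Answer: 9.0000

Derivation:
After op 1 tick(9): ref=9.0000 raw=[13.5000 18.0000]
After op 2 sync(0): ref=9.0000 raw=[9.0000 18.0000]
Drift of clock 1 after op 2: 18.0000 - 9.0000 = 9.0000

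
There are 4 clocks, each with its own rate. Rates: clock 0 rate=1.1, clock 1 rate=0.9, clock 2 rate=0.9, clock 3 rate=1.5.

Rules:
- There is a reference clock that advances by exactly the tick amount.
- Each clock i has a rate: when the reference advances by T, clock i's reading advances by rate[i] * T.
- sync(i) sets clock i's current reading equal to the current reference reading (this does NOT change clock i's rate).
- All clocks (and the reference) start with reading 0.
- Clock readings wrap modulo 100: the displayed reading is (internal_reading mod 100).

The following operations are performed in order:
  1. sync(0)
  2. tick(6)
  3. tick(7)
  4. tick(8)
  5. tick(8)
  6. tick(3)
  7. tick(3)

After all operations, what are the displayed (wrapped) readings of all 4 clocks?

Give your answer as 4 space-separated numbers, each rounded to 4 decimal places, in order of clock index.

Answer: 38.5000 31.5000 31.5000 52.5000

Derivation:
After op 1 sync(0): ref=0.0000 raw=[0.0000 0.0000 0.0000 0.0000]
After op 2 tick(6): ref=6.0000 raw=[6.6000 5.4000 5.4000 9.0000]
After op 3 tick(7): ref=13.0000 raw=[14.3000 11.7000 11.7000 19.5000]
After op 4 tick(8): ref=21.0000 raw=[23.1000 18.9000 18.9000 31.5000]
After op 5 tick(8): ref=29.0000 raw=[31.9000 26.1000 26.1000 43.5000]
After op 6 tick(3): ref=32.0000 raw=[35.2000 28.8000 28.8000 48.0000]
After op 7 tick(3): ref=35.0000 raw=[38.5000 31.5000 31.5000 52.5000]
Wrap final raw readings (mod 100): 38.5000 mod 100 = 38.5000; 31.5000 mod 100 = 31.5000; 31.5000 mod 100 = 31.5000; 52.5000 mod 100 = 52.5000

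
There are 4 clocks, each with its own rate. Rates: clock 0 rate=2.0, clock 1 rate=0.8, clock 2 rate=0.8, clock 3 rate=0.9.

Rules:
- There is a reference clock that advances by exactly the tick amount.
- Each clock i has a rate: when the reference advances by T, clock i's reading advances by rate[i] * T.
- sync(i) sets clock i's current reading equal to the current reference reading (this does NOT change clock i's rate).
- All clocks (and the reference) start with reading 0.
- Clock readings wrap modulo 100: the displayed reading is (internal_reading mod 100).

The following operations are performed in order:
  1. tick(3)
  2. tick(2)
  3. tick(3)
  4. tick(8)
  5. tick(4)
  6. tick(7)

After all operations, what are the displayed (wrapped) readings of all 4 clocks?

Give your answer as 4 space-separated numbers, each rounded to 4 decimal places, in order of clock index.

Answer: 54.0000 21.6000 21.6000 24.3000

Derivation:
After op 1 tick(3): ref=3.0000 raw=[6.0000 2.4000 2.4000 2.7000]
After op 2 tick(2): ref=5.0000 raw=[10.0000 4.0000 4.0000 4.5000]
After op 3 tick(3): ref=8.0000 raw=[16.0000 6.4000 6.4000 7.2000]
After op 4 tick(8): ref=16.0000 raw=[32.0000 12.8000 12.8000 14.4000]
After op 5 tick(4): ref=20.0000 raw=[40.0000 16.0000 16.0000 18.0000]
After op 6 tick(7): ref=27.0000 raw=[54.0000 21.6000 21.6000 24.3000]
Wrap final raw readings (mod 100): 54.0000 mod 100 = 54.0000; 21.6000 mod 100 = 21.6000; 21.6000 mod 100 = 21.6000; 24.3000 mod 100 = 24.3000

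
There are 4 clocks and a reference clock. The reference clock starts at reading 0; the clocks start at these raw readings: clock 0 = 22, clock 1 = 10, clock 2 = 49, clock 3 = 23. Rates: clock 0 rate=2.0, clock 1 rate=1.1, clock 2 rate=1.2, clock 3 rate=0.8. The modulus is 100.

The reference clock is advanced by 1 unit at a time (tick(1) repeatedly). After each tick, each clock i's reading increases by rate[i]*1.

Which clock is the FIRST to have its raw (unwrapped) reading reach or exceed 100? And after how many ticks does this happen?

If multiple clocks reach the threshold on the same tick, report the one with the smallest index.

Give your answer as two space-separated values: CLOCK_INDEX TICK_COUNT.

Answer: 0 39

Derivation:
clock 0: start=22, rate=2.0, needs 100-22 = 78; ticks = ceil(78/2.0) = ceil(39.0000) = 39; reading at tick 39 = 22 + 2.0*39 = 100.0000
clock 1: start=10, rate=1.1, needs 100-10 = 90; ticks = ceil(90/1.1) = ceil(81.8182) = 82; reading at tick 82 = 10 + 1.1*82 = 100.2000
clock 2: start=49, rate=1.2, needs 100-49 = 51; ticks = ceil(51/1.2) = ceil(42.5000) = 43; reading at tick 43 = 49 + 1.2*43 = 100.6000
clock 3: start=23, rate=0.8, needs 100-23 = 77; ticks = ceil(77/0.8) = ceil(96.2500) = 97; reading at tick 97 = 23 + 0.8*97 = 100.6000
Minimum tick count = 39; winners = [0]; smallest index = 0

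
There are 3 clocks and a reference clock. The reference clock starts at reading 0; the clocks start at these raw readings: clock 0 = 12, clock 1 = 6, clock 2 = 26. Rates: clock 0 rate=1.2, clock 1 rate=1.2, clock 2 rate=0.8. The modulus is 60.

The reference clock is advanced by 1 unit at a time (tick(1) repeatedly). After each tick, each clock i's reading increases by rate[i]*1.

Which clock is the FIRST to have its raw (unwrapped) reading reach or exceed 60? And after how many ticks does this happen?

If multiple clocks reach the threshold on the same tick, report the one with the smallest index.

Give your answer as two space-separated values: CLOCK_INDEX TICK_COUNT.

clock 0: start=12, rate=1.2, needs 60-12 = 48; ticks = ceil(48/1.2) = ceil(40.0000) = 40; reading at tick 40 = 12 + 1.2*40 = 60.0000
clock 1: start=6, rate=1.2, needs 60-6 = 54; ticks = ceil(54/1.2) = ceil(45.0000) = 45; reading at tick 45 = 6 + 1.2*45 = 60.0000
clock 2: start=26, rate=0.8, needs 60-26 = 34; ticks = ceil(34/0.8) = ceil(42.5000) = 43; reading at tick 43 = 26 + 0.8*43 = 60.4000
Minimum tick count = 40; winners = [0]; smallest index = 0

Answer: 0 40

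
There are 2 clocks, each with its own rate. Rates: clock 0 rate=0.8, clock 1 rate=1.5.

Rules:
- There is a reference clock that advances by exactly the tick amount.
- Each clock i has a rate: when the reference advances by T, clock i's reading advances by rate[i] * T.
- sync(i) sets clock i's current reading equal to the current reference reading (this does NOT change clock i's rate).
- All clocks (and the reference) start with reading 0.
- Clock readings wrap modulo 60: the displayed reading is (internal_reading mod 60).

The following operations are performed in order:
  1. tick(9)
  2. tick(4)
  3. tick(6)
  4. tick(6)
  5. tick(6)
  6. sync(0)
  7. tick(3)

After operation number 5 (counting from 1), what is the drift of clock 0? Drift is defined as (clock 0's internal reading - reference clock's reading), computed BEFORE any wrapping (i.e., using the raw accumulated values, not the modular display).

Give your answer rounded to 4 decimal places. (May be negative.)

After op 1 tick(9): ref=9.0000 raw=[7.2000 13.5000]
After op 2 tick(4): ref=13.0000 raw=[10.4000 19.5000]
After op 3 tick(6): ref=19.0000 raw=[15.2000 28.5000]
After op 4 tick(6): ref=25.0000 raw=[20.0000 37.5000]
After op 5 tick(6): ref=31.0000 raw=[24.8000 46.5000]
Drift of clock 0 after op 5: 24.8000 - 31.0000 = -6.2000

Answer: -6.2000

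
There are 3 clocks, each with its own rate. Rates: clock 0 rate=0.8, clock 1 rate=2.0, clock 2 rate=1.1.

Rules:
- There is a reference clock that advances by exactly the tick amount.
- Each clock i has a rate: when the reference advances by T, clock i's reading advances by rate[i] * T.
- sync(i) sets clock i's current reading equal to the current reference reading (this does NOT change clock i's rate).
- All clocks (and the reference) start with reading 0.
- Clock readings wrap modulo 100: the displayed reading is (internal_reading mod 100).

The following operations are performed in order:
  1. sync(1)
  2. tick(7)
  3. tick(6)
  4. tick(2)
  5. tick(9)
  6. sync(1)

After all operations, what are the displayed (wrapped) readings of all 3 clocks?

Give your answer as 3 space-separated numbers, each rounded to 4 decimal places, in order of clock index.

Answer: 19.2000 24.0000 26.4000

Derivation:
After op 1 sync(1): ref=0.0000 raw=[0.0000 0.0000 0.0000]
After op 2 tick(7): ref=7.0000 raw=[5.6000 14.0000 7.7000]
After op 3 tick(6): ref=13.0000 raw=[10.4000 26.0000 14.3000]
After op 4 tick(2): ref=15.0000 raw=[12.0000 30.0000 16.5000]
After op 5 tick(9): ref=24.0000 raw=[19.2000 48.0000 26.4000]
After op 6 sync(1): ref=24.0000 raw=[19.2000 24.0000 26.4000]
Wrap final raw readings (mod 100): 19.2000 mod 100 = 19.2000; 24.0000 mod 100 = 24.0000; 26.4000 mod 100 = 26.4000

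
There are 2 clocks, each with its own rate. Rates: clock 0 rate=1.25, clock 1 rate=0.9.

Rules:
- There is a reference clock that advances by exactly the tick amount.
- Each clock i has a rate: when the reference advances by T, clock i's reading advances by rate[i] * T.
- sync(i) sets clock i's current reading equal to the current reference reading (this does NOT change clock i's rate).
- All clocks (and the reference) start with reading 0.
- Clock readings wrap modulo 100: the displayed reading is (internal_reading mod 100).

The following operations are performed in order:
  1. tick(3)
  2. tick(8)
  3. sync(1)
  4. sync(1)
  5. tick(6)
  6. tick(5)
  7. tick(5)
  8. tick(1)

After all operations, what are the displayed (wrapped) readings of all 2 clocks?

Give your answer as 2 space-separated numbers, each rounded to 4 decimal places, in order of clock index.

Answer: 35.0000 26.3000

Derivation:
After op 1 tick(3): ref=3.0000 raw=[3.7500 2.7000]
After op 2 tick(8): ref=11.0000 raw=[13.7500 9.9000]
After op 3 sync(1): ref=11.0000 raw=[13.7500 11.0000]
After op 4 sync(1): ref=11.0000 raw=[13.7500 11.0000]
After op 5 tick(6): ref=17.0000 raw=[21.2500 16.4000]
After op 6 tick(5): ref=22.0000 raw=[27.5000 20.9000]
After op 7 tick(5): ref=27.0000 raw=[33.7500 25.4000]
After op 8 tick(1): ref=28.0000 raw=[35.0000 26.3000]
Wrap final raw readings (mod 100): 35.0000 mod 100 = 35.0000; 26.3000 mod 100 = 26.3000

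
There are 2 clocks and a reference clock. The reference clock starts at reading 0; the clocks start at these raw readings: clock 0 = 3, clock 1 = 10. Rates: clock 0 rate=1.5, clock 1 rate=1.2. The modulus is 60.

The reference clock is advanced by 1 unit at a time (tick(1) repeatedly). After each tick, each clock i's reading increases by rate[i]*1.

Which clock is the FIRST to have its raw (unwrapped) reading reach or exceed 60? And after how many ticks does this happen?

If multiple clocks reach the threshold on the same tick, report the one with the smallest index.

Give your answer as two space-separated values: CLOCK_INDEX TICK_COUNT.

Answer: 0 38

Derivation:
clock 0: start=3, rate=1.5, needs 60-3 = 57; ticks = ceil(57/1.5) = ceil(38.0000) = 38; reading at tick 38 = 3 + 1.5*38 = 60.0000
clock 1: start=10, rate=1.2, needs 60-10 = 50; ticks = ceil(50/1.2) = ceil(41.6667) = 42; reading at tick 42 = 10 + 1.2*42 = 60.4000
Minimum tick count = 38; winners = [0]; smallest index = 0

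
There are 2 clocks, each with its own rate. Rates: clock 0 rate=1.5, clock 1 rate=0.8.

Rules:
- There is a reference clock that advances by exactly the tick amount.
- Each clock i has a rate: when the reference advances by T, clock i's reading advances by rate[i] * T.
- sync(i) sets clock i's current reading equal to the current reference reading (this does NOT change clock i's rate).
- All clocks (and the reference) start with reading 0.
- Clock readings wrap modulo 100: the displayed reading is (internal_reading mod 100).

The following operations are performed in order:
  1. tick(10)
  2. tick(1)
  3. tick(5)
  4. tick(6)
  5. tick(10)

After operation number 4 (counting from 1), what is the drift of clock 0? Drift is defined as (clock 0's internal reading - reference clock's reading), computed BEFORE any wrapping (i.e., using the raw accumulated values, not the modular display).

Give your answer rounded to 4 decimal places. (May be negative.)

After op 1 tick(10): ref=10.0000 raw=[15.0000 8.0000]
After op 2 tick(1): ref=11.0000 raw=[16.5000 8.8000]
After op 3 tick(5): ref=16.0000 raw=[24.0000 12.8000]
After op 4 tick(6): ref=22.0000 raw=[33.0000 17.6000]
Drift of clock 0 after op 4: 33.0000 - 22.0000 = 11.0000

Answer: 11.0000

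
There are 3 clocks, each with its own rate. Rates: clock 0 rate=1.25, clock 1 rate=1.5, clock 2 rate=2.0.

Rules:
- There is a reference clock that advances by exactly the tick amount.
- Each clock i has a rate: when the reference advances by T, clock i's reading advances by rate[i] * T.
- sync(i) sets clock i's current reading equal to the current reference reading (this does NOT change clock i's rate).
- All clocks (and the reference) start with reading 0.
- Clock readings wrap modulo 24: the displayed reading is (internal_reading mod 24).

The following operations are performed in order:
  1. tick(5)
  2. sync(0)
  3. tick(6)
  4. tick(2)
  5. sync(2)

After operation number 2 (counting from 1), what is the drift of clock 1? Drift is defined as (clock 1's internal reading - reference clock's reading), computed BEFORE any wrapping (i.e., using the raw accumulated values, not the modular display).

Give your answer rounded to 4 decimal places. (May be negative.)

After op 1 tick(5): ref=5.0000 raw=[6.2500 7.5000 10.0000]
After op 2 sync(0): ref=5.0000 raw=[5.0000 7.5000 10.0000]
Drift of clock 1 after op 2: 7.5000 - 5.0000 = 2.5000

Answer: 2.5000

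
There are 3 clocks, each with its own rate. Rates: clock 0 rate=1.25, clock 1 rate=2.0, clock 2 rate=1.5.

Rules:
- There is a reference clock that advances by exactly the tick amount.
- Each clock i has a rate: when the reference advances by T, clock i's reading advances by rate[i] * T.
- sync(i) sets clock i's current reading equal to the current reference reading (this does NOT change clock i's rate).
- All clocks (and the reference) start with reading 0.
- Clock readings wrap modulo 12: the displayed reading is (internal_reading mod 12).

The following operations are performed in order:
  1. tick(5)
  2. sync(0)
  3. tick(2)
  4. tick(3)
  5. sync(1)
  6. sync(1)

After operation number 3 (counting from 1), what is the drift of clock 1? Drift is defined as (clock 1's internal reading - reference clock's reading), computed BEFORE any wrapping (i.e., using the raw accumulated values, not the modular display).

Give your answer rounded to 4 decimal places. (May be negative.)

After op 1 tick(5): ref=5.0000 raw=[6.2500 10.0000 7.5000]
After op 2 sync(0): ref=5.0000 raw=[5.0000 10.0000 7.5000]
After op 3 tick(2): ref=7.0000 raw=[7.5000 14.0000 10.5000]
Drift of clock 1 after op 3: 14.0000 - 7.0000 = 7.0000

Answer: 7.0000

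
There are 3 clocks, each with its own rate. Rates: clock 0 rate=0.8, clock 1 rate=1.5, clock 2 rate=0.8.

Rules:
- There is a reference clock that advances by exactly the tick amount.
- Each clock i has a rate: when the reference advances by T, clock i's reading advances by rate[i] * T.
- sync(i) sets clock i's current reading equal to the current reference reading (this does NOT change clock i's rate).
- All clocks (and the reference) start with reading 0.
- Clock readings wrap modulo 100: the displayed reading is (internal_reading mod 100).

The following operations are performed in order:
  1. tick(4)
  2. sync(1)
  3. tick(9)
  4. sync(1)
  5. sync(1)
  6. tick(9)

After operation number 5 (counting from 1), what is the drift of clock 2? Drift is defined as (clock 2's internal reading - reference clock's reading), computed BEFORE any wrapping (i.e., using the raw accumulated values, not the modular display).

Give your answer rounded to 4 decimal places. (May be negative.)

Answer: -2.6000

Derivation:
After op 1 tick(4): ref=4.0000 raw=[3.2000 6.0000 3.2000]
After op 2 sync(1): ref=4.0000 raw=[3.2000 4.0000 3.2000]
After op 3 tick(9): ref=13.0000 raw=[10.4000 17.5000 10.4000]
After op 4 sync(1): ref=13.0000 raw=[10.4000 13.0000 10.4000]
After op 5 sync(1): ref=13.0000 raw=[10.4000 13.0000 10.4000]
Drift of clock 2 after op 5: 10.4000 - 13.0000 = -2.6000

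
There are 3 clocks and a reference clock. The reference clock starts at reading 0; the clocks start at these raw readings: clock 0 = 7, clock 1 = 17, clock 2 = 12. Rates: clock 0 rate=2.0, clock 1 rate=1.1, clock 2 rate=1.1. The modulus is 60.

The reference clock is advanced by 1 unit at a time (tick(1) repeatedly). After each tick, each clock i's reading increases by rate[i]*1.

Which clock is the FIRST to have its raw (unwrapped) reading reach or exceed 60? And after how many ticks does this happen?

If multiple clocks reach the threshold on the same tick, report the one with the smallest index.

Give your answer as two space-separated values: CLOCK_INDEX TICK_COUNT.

clock 0: start=7, rate=2.0, needs 60-7 = 53; ticks = ceil(53/2.0) = ceil(26.5000) = 27; reading at tick 27 = 7 + 2.0*27 = 61.0000
clock 1: start=17, rate=1.1, needs 60-17 = 43; ticks = ceil(43/1.1) = ceil(39.0909) = 40; reading at tick 40 = 17 + 1.1*40 = 61.0000
clock 2: start=12, rate=1.1, needs 60-12 = 48; ticks = ceil(48/1.1) = ceil(43.6364) = 44; reading at tick 44 = 12 + 1.1*44 = 60.4000
Minimum tick count = 27; winners = [0]; smallest index = 0

Answer: 0 27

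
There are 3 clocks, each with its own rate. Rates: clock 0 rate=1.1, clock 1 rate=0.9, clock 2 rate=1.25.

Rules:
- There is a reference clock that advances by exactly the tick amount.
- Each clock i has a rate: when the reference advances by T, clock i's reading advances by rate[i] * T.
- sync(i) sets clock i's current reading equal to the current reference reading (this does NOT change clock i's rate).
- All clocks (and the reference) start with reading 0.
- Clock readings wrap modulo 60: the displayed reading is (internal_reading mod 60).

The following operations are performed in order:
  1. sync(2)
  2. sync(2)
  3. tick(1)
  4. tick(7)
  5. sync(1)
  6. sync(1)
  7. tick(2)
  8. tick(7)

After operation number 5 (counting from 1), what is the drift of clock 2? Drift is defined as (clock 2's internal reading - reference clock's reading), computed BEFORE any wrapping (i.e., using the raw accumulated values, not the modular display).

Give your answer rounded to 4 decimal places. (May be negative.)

Answer: 2.0000

Derivation:
After op 1 sync(2): ref=0.0000 raw=[0.0000 0.0000 0.0000]
After op 2 sync(2): ref=0.0000 raw=[0.0000 0.0000 0.0000]
After op 3 tick(1): ref=1.0000 raw=[1.1000 0.9000 1.2500]
After op 4 tick(7): ref=8.0000 raw=[8.8000 7.2000 10.0000]
After op 5 sync(1): ref=8.0000 raw=[8.8000 8.0000 10.0000]
Drift of clock 2 after op 5: 10.0000 - 8.0000 = 2.0000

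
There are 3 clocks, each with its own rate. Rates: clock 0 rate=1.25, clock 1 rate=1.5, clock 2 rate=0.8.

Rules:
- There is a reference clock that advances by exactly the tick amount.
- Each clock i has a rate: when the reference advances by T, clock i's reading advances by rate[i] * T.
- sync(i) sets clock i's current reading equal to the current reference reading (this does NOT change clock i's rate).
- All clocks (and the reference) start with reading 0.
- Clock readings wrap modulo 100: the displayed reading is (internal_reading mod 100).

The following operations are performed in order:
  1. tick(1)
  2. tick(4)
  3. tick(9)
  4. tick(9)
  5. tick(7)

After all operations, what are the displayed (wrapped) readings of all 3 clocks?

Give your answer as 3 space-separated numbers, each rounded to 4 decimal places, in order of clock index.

Answer: 37.5000 45.0000 24.0000

Derivation:
After op 1 tick(1): ref=1.0000 raw=[1.2500 1.5000 0.8000]
After op 2 tick(4): ref=5.0000 raw=[6.2500 7.5000 4.0000]
After op 3 tick(9): ref=14.0000 raw=[17.5000 21.0000 11.2000]
After op 4 tick(9): ref=23.0000 raw=[28.7500 34.5000 18.4000]
After op 5 tick(7): ref=30.0000 raw=[37.5000 45.0000 24.0000]
Wrap final raw readings (mod 100): 37.5000 mod 100 = 37.5000; 45.0000 mod 100 = 45.0000; 24.0000 mod 100 = 24.0000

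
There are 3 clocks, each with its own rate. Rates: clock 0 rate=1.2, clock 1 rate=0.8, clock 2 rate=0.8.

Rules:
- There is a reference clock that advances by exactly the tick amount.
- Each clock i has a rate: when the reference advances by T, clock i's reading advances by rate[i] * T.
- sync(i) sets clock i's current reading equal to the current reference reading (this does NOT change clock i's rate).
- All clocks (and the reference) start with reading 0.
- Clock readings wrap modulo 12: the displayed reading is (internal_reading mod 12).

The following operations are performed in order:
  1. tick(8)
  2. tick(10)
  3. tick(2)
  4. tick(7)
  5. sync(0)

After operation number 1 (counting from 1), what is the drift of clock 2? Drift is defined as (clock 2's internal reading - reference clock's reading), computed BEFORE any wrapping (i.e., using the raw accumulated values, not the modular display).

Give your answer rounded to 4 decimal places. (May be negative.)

Answer: -1.6000

Derivation:
After op 1 tick(8): ref=8.0000 raw=[9.6000 6.4000 6.4000]
Drift of clock 2 after op 1: 6.4000 - 8.0000 = -1.6000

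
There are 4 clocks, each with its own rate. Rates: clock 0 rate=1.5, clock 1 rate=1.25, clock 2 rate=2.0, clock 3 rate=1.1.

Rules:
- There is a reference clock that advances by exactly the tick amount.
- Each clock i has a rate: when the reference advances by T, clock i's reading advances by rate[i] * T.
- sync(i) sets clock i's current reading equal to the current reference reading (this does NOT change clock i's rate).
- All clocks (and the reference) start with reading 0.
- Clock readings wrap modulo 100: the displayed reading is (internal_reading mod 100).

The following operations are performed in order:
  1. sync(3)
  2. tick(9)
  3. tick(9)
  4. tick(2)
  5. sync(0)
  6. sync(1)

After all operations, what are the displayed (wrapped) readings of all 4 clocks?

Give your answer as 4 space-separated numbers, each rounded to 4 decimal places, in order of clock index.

After op 1 sync(3): ref=0.0000 raw=[0.0000 0.0000 0.0000 0.0000]
After op 2 tick(9): ref=9.0000 raw=[13.5000 11.2500 18.0000 9.9000]
After op 3 tick(9): ref=18.0000 raw=[27.0000 22.5000 36.0000 19.8000]
After op 4 tick(2): ref=20.0000 raw=[30.0000 25.0000 40.0000 22.0000]
After op 5 sync(0): ref=20.0000 raw=[20.0000 25.0000 40.0000 22.0000]
After op 6 sync(1): ref=20.0000 raw=[20.0000 20.0000 40.0000 22.0000]
Wrap final raw readings (mod 100): 20.0000 mod 100 = 20.0000; 20.0000 mod 100 = 20.0000; 40.0000 mod 100 = 40.0000; 22.0000 mod 100 = 22.0000

Answer: 20.0000 20.0000 40.0000 22.0000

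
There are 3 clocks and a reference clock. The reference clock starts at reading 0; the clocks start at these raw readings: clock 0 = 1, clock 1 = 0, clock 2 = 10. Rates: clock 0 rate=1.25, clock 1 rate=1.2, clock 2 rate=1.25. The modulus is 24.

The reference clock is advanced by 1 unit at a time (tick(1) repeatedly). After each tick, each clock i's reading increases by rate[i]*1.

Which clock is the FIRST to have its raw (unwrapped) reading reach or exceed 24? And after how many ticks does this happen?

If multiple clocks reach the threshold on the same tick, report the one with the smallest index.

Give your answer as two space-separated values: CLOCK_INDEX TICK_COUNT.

Answer: 2 12

Derivation:
clock 0: start=1, rate=1.25, needs 24-1 = 23; ticks = ceil(23/1.25) = ceil(18.4000) = 19; reading at tick 19 = 1 + 1.25*19 = 24.7500
clock 1: start=0, rate=1.2, needs 24-0 = 24; ticks = ceil(24/1.2) = ceil(20.0000) = 20; reading at tick 20 = 0 + 1.2*20 = 24.0000
clock 2: start=10, rate=1.25, needs 24-10 = 14; ticks = ceil(14/1.25) = ceil(11.2000) = 12; reading at tick 12 = 10 + 1.25*12 = 25.0000
Minimum tick count = 12; winners = [2]; smallest index = 2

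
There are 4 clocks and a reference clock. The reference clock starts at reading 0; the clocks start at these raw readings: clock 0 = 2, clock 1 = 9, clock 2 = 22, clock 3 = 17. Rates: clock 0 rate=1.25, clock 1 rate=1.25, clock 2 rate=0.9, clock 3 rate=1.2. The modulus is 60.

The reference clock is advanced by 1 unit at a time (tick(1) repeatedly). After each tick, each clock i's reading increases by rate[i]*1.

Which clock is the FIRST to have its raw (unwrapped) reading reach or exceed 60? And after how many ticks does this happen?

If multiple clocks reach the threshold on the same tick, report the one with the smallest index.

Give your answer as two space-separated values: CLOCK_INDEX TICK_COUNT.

Answer: 3 36

Derivation:
clock 0: start=2, rate=1.25, needs 60-2 = 58; ticks = ceil(58/1.25) = ceil(46.4000) = 47; reading at tick 47 = 2 + 1.25*47 = 60.7500
clock 1: start=9, rate=1.25, needs 60-9 = 51; ticks = ceil(51/1.25) = ceil(40.8000) = 41; reading at tick 41 = 9 + 1.25*41 = 60.2500
clock 2: start=22, rate=0.9, needs 60-22 = 38; ticks = ceil(38/0.9) = ceil(42.2222) = 43; reading at tick 43 = 22 + 0.9*43 = 60.7000
clock 3: start=17, rate=1.2, needs 60-17 = 43; ticks = ceil(43/1.2) = ceil(35.8333) = 36; reading at tick 36 = 17 + 1.2*36 = 60.2000
Minimum tick count = 36; winners = [3]; smallest index = 3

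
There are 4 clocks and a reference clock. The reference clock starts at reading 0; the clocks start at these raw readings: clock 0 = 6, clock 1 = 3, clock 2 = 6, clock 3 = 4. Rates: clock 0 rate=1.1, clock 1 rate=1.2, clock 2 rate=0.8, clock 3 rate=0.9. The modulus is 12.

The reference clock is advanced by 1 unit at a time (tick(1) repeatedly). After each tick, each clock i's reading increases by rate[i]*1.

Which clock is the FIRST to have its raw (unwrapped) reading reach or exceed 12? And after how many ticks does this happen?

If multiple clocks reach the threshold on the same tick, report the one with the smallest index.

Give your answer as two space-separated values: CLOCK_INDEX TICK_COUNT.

Answer: 0 6

Derivation:
clock 0: start=6, rate=1.1, needs 12-6 = 6; ticks = ceil(6/1.1) = ceil(5.4545) = 6; reading at tick 6 = 6 + 1.1*6 = 12.6000
clock 1: start=3, rate=1.2, needs 12-3 = 9; ticks = ceil(9/1.2) = ceil(7.5000) = 8; reading at tick 8 = 3 + 1.2*8 = 12.6000
clock 2: start=6, rate=0.8, needs 12-6 = 6; ticks = ceil(6/0.8) = ceil(7.5000) = 8; reading at tick 8 = 6 + 0.8*8 = 12.4000
clock 3: start=4, rate=0.9, needs 12-4 = 8; ticks = ceil(8/0.9) = ceil(8.8889) = 9; reading at tick 9 = 4 + 0.9*9 = 12.1000
Minimum tick count = 6; winners = [0]; smallest index = 0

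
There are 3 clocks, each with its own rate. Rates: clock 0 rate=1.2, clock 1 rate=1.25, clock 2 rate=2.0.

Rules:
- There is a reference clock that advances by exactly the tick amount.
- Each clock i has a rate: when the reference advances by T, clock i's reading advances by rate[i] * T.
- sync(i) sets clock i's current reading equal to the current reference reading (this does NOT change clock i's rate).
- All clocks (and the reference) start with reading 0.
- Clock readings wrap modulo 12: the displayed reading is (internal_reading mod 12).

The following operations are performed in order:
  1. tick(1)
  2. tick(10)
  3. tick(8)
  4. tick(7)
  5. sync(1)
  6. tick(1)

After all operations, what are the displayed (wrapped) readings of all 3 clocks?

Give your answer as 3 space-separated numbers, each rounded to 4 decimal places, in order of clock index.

Answer: 8.4000 3.2500 6.0000

Derivation:
After op 1 tick(1): ref=1.0000 raw=[1.2000 1.2500 2.0000]
After op 2 tick(10): ref=11.0000 raw=[13.2000 13.7500 22.0000]
After op 3 tick(8): ref=19.0000 raw=[22.8000 23.7500 38.0000]
After op 4 tick(7): ref=26.0000 raw=[31.2000 32.5000 52.0000]
After op 5 sync(1): ref=26.0000 raw=[31.2000 26.0000 52.0000]
After op 6 tick(1): ref=27.0000 raw=[32.4000 27.2500 54.0000]
Wrap final raw readings (mod 12): 32.4000 mod 12 = 8.4000; 27.2500 mod 12 = 3.2500; 54.0000 mod 12 = 6.0000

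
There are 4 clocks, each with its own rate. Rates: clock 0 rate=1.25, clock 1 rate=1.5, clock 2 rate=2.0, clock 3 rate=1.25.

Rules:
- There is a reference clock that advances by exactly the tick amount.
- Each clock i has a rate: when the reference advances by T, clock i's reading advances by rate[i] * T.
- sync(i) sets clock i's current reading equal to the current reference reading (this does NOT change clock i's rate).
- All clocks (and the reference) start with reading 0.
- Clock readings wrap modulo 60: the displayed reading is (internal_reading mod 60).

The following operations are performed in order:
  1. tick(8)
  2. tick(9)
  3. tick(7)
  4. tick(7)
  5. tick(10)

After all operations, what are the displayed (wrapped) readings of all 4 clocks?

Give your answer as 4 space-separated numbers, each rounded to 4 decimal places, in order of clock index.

Answer: 51.2500 1.5000 22.0000 51.2500

Derivation:
After op 1 tick(8): ref=8.0000 raw=[10.0000 12.0000 16.0000 10.0000]
After op 2 tick(9): ref=17.0000 raw=[21.2500 25.5000 34.0000 21.2500]
After op 3 tick(7): ref=24.0000 raw=[30.0000 36.0000 48.0000 30.0000]
After op 4 tick(7): ref=31.0000 raw=[38.7500 46.5000 62.0000 38.7500]
After op 5 tick(10): ref=41.0000 raw=[51.2500 61.5000 82.0000 51.2500]
Wrap final raw readings (mod 60): 51.2500 mod 60 = 51.2500; 61.5000 mod 60 = 1.5000; 82.0000 mod 60 = 22.0000; 51.2500 mod 60 = 51.2500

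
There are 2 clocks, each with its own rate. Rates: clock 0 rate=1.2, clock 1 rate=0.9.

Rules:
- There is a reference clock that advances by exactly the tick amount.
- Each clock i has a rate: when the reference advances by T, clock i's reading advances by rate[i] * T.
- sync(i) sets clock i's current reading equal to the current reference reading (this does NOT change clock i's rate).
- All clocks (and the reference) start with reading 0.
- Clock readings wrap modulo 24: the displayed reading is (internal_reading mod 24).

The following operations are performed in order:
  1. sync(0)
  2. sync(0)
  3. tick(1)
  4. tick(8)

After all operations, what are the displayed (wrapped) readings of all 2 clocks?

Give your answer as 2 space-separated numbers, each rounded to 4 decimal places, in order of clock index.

After op 1 sync(0): ref=0.0000 raw=[0.0000 0.0000]
After op 2 sync(0): ref=0.0000 raw=[0.0000 0.0000]
After op 3 tick(1): ref=1.0000 raw=[1.2000 0.9000]
After op 4 tick(8): ref=9.0000 raw=[10.8000 8.1000]
Wrap final raw readings (mod 24): 10.8000 mod 24 = 10.8000; 8.1000 mod 24 = 8.1000

Answer: 10.8000 8.1000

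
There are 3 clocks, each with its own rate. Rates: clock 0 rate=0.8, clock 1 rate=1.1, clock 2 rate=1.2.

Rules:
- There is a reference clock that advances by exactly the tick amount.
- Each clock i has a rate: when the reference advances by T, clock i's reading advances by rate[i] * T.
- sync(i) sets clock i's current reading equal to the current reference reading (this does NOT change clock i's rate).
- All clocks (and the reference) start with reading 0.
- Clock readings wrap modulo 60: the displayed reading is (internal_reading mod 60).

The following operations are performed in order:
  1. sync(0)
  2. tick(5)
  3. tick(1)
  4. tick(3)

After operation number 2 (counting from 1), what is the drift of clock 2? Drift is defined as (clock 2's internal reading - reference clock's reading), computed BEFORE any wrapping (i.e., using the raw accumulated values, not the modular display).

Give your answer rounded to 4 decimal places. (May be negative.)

Answer: 1.0000

Derivation:
After op 1 sync(0): ref=0.0000 raw=[0.0000 0.0000 0.0000]
After op 2 tick(5): ref=5.0000 raw=[4.0000 5.5000 6.0000]
Drift of clock 2 after op 2: 6.0000 - 5.0000 = 1.0000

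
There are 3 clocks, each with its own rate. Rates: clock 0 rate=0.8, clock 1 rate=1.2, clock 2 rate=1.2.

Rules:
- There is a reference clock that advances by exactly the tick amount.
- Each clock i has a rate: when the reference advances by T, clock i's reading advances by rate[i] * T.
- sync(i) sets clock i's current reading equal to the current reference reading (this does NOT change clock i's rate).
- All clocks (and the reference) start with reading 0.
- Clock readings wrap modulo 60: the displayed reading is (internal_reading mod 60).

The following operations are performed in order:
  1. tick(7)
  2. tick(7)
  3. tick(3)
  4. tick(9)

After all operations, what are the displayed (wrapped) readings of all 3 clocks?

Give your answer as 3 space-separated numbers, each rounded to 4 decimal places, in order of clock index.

Answer: 20.8000 31.2000 31.2000

Derivation:
After op 1 tick(7): ref=7.0000 raw=[5.6000 8.4000 8.4000]
After op 2 tick(7): ref=14.0000 raw=[11.2000 16.8000 16.8000]
After op 3 tick(3): ref=17.0000 raw=[13.6000 20.4000 20.4000]
After op 4 tick(9): ref=26.0000 raw=[20.8000 31.2000 31.2000]
Wrap final raw readings (mod 60): 20.8000 mod 60 = 20.8000; 31.2000 mod 60 = 31.2000; 31.2000 mod 60 = 31.2000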